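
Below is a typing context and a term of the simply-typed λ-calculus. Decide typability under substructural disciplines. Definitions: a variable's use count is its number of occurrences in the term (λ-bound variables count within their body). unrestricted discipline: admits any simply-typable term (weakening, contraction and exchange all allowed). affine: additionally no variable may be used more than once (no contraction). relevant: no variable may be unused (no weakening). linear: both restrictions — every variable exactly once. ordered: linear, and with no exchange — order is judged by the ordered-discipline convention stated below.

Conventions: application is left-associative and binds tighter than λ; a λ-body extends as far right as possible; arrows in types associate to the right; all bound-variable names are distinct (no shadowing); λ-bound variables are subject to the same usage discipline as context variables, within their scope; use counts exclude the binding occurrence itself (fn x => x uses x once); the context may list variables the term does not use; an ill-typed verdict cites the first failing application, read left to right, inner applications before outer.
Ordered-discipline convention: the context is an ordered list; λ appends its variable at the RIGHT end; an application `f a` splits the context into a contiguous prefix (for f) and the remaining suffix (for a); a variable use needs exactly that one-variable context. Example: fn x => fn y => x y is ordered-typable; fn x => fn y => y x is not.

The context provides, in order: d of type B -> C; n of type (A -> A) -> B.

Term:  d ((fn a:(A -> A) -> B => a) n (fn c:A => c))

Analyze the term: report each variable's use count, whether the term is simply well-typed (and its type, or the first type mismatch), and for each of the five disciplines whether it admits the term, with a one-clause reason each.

use counts: d=1, n=1, a (bound)=1, c (bound)=1
use order (left to right): d, a, n, c
typing: well-typed — term : C
ordered: ✓ — d, n, a, c once each; derivable with no W/C/E
linear: ✓ — each of d, n, a, c used exactly once
affine: ✓ — d, n, a, c: no repeats, contraction unneeded
relevant: ✓ — every one of d, n, a, c appears
unrestricted: ✓ — type-checks (C) and nothing is barred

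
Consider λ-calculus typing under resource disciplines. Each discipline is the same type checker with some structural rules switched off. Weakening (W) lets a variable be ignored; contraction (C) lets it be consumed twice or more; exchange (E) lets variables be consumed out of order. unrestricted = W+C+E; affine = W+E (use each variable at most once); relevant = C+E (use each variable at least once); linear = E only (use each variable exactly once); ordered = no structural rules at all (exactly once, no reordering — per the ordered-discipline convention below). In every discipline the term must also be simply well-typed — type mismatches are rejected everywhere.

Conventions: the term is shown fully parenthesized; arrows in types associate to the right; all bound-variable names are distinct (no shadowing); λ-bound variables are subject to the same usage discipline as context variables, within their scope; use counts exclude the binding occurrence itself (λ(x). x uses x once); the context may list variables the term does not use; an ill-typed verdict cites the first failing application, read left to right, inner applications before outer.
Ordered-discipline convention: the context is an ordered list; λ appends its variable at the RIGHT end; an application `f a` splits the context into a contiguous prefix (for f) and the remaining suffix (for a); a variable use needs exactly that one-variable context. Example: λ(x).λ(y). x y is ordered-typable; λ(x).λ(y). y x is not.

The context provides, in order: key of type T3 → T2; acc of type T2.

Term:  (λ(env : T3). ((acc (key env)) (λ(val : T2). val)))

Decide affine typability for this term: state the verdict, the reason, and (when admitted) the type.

no — fails simple typing
counts: key: 1×, acc: 1×, env (λ-bound): 1×, val (λ-bound): 1×
order of uses: acc, key, env, val
typing: ill-typed: non-arrow in function slot: T2
all disciplines: ordered ✗ | linear ✗ | affine ✗ | relevant ✗ | unrestricted ✗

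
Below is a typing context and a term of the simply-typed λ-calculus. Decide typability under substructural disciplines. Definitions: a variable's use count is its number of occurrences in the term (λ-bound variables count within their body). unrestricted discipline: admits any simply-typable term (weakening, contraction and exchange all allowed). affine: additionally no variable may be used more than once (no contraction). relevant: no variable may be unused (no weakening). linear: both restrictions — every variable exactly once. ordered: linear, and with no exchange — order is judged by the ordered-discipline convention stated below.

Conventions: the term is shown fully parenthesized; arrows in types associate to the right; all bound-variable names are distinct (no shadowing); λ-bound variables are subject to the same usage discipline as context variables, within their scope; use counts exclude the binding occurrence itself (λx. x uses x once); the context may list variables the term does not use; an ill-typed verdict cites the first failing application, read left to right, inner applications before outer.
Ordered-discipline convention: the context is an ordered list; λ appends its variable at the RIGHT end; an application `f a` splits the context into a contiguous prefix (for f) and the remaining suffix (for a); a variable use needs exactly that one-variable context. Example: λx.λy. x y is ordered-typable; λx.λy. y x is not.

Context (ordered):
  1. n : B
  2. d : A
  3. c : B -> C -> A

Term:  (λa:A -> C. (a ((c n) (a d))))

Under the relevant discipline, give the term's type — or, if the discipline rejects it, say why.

term : (A -> C) -> C
counts: n=1, d=1, c=1, a (bound)=2
order of uses: a, c, n, a, d
typing: ✓ — (A -> C) -> C
per-discipline verdicts: ordered ✗; linear ✗; affine ✗; relevant ✓; unrestricted ✓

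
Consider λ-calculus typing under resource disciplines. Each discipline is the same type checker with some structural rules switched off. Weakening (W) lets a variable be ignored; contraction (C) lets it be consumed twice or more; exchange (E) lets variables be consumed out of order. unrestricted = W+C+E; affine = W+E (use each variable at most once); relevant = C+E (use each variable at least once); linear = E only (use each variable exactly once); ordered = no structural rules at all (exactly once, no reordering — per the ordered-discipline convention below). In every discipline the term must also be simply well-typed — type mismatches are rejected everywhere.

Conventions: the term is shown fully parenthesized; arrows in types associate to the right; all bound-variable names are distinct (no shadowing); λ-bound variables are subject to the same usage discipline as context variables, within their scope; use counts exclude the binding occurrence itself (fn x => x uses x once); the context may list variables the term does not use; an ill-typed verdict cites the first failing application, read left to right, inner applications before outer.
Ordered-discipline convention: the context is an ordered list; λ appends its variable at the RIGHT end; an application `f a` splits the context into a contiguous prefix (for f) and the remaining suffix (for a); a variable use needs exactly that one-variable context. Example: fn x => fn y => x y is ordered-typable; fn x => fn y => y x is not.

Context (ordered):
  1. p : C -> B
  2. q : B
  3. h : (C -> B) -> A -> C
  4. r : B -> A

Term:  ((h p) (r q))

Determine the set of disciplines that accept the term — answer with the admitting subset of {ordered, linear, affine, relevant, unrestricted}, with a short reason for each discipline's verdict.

admitted by: linear, affine, relevant, unrestricted
counts: p: 1; q: 1; h: 1; r: 1
use order (left to right): h, p, r, q
typing: well-typed — term : C
ordered ✗ (no contiguous prefix/suffix split fits h, p, r, q)
linear ✓ (single use per variable (p, q, h, r))
affine ✓ (no duplicate uses among p, q, h, r)
relevant ✓ (none of p, q, h, r goes unused)
unrestricted ✓ (well-typed at C; no restrictions here)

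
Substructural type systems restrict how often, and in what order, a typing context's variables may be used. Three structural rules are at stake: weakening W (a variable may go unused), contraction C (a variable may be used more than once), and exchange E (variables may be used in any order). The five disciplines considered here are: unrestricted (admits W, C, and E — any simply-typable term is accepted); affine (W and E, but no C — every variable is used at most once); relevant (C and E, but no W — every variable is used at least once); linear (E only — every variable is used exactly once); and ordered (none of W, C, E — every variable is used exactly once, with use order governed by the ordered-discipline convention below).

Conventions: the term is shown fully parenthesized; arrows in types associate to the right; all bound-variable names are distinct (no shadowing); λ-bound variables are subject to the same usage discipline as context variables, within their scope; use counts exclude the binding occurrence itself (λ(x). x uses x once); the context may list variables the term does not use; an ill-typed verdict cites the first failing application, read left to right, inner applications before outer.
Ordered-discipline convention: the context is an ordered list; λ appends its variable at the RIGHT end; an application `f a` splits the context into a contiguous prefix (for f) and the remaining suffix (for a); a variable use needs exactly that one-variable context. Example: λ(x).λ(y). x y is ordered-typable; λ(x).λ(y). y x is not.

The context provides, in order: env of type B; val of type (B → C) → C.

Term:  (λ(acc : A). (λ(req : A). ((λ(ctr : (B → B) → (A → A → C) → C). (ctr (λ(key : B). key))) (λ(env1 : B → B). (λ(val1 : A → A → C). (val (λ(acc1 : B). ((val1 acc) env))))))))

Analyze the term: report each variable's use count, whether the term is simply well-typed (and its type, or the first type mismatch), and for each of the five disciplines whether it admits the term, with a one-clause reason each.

use counts: env: 1; val: 1; acc (λ-bound): 1; req (λ-bound): 0; ctr (λ-bound): 1; key (λ-bound): 1; env1 (λ-bound): 0; val1 (λ-bound): 1; acc1 (λ-bound): 0
uses in reading order: ctr, key, val, val1, acc, env
typing: ill-typed: a function awaiting A gets B
ordered: ✗, fails simple typing
linear: ✗, a type mismatch blocks all five
affine: ✗, the type mismatch rejects it
relevant: ✗, not simply typable
unrestricted: ✗, fails simple typing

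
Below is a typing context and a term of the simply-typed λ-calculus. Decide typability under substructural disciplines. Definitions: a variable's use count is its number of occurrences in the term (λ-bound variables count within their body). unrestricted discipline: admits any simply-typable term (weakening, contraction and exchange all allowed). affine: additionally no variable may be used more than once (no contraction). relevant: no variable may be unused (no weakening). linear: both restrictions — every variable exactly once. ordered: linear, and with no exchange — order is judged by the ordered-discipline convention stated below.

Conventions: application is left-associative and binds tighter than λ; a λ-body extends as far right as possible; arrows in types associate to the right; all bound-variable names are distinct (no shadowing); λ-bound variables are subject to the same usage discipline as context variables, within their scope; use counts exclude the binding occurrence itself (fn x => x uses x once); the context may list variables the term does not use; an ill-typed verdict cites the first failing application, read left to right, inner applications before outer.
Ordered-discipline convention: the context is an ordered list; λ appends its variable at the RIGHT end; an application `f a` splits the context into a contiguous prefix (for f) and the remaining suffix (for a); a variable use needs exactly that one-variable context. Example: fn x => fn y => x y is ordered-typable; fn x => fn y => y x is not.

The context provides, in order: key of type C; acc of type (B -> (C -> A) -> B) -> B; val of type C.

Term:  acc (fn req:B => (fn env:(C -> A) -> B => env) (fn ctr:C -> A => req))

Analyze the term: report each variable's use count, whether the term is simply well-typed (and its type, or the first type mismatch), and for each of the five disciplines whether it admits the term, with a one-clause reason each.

variable uses: key=0, acc=1, val=0, req (bound)=1, env (bound)=1, ctr (bound)=0
left-to-right use order: acc, env, req
typing: the term checks, with type B
ordered ✗ (needs weakening: key, val, ctr unused)
linear ✗ (needs weakening: key, val, ctr unused)
affine ✓ (no duplicate uses among key, acc, val, req, env, ctr)
relevant ✗ (needs weakening: key, val, ctr unused)
unrestricted ✓ (type-checks (B) and nothing is barred)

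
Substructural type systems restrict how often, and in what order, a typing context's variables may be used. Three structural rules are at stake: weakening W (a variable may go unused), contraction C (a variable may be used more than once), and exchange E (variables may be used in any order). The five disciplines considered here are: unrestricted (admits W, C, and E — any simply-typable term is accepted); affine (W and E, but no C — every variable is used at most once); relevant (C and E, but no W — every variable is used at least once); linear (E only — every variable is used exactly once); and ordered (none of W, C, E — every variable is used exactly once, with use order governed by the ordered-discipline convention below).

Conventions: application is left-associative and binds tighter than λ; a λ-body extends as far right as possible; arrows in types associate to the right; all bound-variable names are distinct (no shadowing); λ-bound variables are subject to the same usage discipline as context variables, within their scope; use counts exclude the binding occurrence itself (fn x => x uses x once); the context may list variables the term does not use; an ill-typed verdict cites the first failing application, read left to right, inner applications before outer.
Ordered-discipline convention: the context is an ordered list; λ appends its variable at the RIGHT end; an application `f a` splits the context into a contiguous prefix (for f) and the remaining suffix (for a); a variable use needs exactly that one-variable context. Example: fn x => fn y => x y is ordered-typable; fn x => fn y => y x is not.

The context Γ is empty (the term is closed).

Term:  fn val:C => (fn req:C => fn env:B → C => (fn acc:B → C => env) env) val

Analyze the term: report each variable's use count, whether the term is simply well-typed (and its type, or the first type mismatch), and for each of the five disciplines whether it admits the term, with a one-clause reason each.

variable uses: val (λ-bound) ×1, req (λ-bound) ×0, env (λ-bound) ×2, acc (λ-bound) ×0
use order (left to right): env, env, val
typing: the term checks, with type C → (B → C) → B → C
ordered ✗ (repeated use of env ×2; req, acc never used (weakening))
linear ✗ (repeated use of env ×2; req, acc never used (weakening))
affine ✗ (repeated use of env ×2)
relevant ✗ (req, acc never used (weakening))
unrestricted ✓ (well-typed at C → (B → C) → B → C; no restrictions here)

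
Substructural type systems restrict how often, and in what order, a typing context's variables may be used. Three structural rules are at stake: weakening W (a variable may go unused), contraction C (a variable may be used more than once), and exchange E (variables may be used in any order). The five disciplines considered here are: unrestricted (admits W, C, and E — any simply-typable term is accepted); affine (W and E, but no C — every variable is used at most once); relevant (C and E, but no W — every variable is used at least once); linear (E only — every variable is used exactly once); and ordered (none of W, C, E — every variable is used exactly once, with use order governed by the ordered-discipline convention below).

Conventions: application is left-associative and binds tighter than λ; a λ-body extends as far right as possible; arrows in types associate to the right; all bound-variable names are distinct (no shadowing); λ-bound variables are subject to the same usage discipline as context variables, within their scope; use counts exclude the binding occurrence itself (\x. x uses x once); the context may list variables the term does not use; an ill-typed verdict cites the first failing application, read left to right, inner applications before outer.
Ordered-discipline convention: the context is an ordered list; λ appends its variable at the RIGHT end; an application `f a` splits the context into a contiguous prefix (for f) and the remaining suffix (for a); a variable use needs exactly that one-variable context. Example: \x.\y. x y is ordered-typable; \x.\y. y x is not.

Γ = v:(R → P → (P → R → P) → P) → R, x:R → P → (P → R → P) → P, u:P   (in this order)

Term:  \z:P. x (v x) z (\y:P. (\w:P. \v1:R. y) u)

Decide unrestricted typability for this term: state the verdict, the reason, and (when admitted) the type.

yes — type-checks (P → P) and nothing is barred; term : P → P
variable uses: v=1; x=2; u=1; z (bound)=1; y (bound)=1; w (bound)=0; v1 (bound)=0
use order (left to right): x, v, x, z, y, u
typing: well-typed — term : P → P
per-discipline verdicts: ordered ✗; linear ✗; affine ✗; relevant ✗; unrestricted ✓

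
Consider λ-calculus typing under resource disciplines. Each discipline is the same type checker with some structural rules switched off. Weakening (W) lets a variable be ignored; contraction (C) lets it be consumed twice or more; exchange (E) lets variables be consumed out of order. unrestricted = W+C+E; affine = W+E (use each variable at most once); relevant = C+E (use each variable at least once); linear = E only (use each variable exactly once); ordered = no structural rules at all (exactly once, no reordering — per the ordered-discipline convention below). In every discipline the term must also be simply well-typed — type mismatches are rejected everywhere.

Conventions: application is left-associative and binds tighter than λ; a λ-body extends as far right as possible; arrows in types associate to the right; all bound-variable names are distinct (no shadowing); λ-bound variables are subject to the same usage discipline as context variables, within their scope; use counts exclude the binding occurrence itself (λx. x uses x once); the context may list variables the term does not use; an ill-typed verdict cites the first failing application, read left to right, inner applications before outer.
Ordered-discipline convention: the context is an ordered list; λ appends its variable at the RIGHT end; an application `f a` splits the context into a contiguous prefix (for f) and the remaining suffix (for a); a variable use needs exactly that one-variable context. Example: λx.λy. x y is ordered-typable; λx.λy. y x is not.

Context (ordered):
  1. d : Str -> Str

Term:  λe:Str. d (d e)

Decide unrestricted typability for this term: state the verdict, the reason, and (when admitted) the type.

yes — well-typed at Str -> Str; no restrictions here; term : Str -> Str
use counts: d ×2; e (bound) ×1
order of uses: d, d, e
typing: ✓ — Str -> Str
per-discipline verdicts: ordered ✗ · linear ✗ · affine ✗ · relevant ✓ · unrestricted ✓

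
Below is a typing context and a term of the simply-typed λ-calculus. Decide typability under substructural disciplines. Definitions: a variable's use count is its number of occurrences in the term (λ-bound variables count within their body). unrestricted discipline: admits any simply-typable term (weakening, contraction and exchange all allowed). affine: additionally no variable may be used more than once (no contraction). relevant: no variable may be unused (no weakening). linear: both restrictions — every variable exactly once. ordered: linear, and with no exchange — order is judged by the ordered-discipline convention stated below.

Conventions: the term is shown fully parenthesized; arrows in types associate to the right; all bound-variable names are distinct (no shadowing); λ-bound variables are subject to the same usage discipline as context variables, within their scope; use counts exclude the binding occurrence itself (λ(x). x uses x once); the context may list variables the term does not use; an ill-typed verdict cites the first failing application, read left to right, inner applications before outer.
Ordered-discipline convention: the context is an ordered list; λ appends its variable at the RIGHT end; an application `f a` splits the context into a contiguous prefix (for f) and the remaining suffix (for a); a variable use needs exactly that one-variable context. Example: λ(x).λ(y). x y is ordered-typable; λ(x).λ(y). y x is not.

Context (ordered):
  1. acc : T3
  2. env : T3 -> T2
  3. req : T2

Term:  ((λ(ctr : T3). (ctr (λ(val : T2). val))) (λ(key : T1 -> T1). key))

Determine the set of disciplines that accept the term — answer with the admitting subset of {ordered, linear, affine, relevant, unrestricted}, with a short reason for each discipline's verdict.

admitted by: none
counts: acc=0; env=0; req=0; ctr [bound]=1; val [bound]=1; key [bound]=1
use order (left to right): ctr, val, key
typing: ill-typed: non-arrow in function slot: T3
ordered: ✗, a type mismatch blocks all five
linear: ✗, the type mismatch rejects it
affine: ✗, not simply typable
relevant: ✗, fails simple typing
unrestricted: ✗, a type mismatch blocks all five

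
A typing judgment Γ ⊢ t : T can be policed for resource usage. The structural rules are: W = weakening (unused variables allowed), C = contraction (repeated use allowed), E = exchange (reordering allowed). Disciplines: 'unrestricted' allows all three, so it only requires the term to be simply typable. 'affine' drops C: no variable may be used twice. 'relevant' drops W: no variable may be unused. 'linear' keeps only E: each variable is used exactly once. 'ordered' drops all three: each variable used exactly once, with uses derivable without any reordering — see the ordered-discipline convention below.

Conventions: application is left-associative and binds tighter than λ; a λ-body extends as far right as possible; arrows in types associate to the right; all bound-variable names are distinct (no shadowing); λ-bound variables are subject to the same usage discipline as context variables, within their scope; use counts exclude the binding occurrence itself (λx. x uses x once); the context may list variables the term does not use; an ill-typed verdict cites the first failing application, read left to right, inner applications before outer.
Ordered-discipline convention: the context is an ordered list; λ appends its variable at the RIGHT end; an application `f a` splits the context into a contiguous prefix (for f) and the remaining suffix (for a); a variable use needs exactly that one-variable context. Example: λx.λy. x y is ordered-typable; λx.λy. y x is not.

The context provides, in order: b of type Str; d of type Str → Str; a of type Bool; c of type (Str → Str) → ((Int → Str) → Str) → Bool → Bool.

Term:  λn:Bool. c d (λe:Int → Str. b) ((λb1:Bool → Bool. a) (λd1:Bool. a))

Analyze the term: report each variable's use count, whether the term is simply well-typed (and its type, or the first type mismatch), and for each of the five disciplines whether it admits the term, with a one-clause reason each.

counts: b=1; d=1; a=2; c=1; n (λ-bound)=0; e (λ-bound)=0; b1 (λ-bound)=0; d1 (λ-bound)=0
use order (left to right): c, d, b, a, a
typing: well-typed at Bool → Bool
ordered: ✗, a ×2 used more than once (contraction); n, e, b1, d1 left unused
linear: ✗, a ×2 used more than once (contraction); n, e, b1, d1 left unused
affine: ✗, a ×2 used more than once (contraction)
relevant: ✗, n, e, b1, d1 left unused
unrestricted: ✓, typability at Bool → Bool is all that's needed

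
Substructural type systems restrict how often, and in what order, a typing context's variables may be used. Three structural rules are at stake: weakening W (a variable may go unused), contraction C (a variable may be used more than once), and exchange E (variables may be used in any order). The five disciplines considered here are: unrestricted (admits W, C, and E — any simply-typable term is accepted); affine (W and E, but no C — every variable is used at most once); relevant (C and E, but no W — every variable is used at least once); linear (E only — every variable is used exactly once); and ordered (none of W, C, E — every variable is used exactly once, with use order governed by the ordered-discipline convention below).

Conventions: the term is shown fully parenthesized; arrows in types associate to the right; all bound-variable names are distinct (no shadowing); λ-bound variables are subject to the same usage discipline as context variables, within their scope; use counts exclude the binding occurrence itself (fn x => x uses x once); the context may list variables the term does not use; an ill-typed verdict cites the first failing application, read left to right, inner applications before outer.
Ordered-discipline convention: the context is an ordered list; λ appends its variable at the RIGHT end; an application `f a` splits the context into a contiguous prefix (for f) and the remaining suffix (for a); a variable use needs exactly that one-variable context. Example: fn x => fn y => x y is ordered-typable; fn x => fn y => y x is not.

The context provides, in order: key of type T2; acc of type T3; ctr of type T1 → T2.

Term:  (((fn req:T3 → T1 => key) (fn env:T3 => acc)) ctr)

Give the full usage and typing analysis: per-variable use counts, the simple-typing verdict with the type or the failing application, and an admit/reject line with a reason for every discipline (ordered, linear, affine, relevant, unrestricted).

counts: key: 1; acc: 1; ctr: 1; req (bound): 0; env (bound): 0
uses in reading order: key, acc, ctr
typing: ill-typed: an argument T3 → T3 mismatches the expected T3 → T1
ordered ✗ (fails simple typing)
linear ✗ (a type mismatch blocks all five)
affine ✗ (the type mismatch rejects it)
relevant ✗ (not simply typable)
unrestricted ✗ (fails simple typing)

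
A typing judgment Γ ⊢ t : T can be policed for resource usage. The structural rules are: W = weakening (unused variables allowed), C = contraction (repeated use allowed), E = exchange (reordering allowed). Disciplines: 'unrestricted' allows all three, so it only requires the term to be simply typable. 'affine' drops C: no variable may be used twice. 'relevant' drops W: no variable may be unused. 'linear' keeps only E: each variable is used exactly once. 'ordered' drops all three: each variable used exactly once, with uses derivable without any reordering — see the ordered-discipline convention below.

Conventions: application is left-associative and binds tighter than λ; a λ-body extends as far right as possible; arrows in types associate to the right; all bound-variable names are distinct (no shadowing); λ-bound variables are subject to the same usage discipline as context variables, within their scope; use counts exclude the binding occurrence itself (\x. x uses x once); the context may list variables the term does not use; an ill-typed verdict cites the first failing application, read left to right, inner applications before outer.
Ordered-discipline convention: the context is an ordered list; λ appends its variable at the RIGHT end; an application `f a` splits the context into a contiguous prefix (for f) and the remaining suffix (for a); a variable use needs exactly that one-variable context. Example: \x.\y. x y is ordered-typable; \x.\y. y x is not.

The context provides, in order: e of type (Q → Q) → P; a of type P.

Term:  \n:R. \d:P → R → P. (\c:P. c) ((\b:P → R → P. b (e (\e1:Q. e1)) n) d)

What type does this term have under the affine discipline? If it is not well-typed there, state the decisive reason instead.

term : R → (P → R → P) → P
counts: e: 1×; a: 0×; n (λ-bound): 1×; d (λ-bound): 1×; c (λ-bound): 1×; b (λ-bound): 1×; e1 (λ-bound): 1×
uses in reading order: c, b, e, e1, n, d
typing: the term checks, with type R → (P → R → P) → P
all disciplines: ordered ✗; linear ✗; affine ✓; relevant ✗; unrestricted ✓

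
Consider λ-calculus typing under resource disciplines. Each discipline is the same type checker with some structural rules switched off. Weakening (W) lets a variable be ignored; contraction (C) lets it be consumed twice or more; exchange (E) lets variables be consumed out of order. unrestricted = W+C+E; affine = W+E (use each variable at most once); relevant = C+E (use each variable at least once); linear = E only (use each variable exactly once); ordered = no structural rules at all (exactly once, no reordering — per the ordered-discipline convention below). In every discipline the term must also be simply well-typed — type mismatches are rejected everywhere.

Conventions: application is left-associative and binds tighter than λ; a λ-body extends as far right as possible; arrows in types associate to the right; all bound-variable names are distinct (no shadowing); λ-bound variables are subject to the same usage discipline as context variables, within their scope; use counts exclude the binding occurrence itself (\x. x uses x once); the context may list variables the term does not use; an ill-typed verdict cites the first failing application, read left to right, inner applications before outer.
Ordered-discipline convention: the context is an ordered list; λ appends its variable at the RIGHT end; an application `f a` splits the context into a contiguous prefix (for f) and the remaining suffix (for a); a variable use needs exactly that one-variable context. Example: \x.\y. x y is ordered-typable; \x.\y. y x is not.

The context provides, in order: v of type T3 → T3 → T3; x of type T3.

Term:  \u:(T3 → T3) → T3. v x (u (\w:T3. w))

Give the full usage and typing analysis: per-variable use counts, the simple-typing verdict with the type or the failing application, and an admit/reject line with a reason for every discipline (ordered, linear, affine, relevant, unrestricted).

use counts: v ×1, x ×1, u [bound] ×1, w [bound] ×1
order of uses: v, x, u, w
typing: the term checks, with type ((T3 → T3) → T3) → T3
ordered ✓ (single-use (v, x, u, w), ordered derivation ok)
linear ✓ (v, x, u, w: one use apiece)
affine ✓ (none of v, x, u, w used more than once)
relevant ✓ (every one of v, x, u, w appears)
unrestricted ✓ (type-checks (((T3 → T3) → T3) → T3) and nothing is barred)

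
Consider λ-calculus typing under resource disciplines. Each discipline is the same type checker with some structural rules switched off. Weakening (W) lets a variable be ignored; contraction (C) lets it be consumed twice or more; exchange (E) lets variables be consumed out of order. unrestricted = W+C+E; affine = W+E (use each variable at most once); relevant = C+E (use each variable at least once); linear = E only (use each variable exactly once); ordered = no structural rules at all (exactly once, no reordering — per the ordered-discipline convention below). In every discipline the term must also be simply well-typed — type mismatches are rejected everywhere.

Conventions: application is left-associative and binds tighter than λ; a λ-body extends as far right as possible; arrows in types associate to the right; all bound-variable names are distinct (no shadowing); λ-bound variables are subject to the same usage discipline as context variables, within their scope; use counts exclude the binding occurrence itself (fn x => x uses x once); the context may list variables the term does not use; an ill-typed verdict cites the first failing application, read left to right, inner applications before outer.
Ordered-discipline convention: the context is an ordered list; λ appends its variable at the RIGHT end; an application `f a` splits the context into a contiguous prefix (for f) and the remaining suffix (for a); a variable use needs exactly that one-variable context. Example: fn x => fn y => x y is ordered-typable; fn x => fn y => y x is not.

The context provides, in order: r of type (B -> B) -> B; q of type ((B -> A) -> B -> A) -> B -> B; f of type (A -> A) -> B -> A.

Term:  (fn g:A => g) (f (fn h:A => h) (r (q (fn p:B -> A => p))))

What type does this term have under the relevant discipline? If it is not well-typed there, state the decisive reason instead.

term : A
variable uses: r=1, q=1, f=1, g (λ-bound)=1, h (λ-bound)=1, p (λ-bound)=1
left-to-right use order: g, f, h, r, q, p
typing: well-typed at A
per-discipline verdicts: ordered ✗, linear ✓, affine ✓, relevant ✓, unrestricted ✓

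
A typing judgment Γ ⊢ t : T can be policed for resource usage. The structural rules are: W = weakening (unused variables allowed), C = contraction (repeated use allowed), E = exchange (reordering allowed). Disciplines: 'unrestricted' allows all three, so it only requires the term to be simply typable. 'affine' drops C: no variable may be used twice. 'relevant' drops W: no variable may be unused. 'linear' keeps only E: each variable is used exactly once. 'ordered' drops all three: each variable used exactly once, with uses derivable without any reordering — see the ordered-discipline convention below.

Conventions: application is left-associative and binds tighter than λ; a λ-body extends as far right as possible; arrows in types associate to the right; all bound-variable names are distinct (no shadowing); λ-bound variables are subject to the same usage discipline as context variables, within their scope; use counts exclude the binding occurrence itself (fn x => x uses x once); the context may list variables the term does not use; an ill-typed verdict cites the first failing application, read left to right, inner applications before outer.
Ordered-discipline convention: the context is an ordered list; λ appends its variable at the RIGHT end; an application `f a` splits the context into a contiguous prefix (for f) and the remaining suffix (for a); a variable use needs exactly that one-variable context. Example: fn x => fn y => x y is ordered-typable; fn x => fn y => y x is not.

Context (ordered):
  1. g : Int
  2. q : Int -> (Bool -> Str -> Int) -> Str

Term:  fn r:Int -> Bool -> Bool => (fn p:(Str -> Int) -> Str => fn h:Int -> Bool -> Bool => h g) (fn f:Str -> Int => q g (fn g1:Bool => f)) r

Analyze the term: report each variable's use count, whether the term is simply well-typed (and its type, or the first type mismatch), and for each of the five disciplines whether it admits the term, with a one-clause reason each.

counts: g: 2×, q: 1×, r [bound]: 1×, p [bound]: 0×, h [bound]: 1×, f [bound]: 1×, g1 [bound]: 0×
order of uses: h, g, q, g, f, r
typing: the term checks, with type (Int -> Bool -> Bool) -> Bool -> Bool
ordered: ✗, uses contraction: g ×2; needs weakening: p, g1 unused
linear: ✗, uses contraction: g ×2; needs weakening: p, g1 unused
affine: ✗, uses contraction: g ×2
relevant: ✗, needs weakening: p, g1 unused
unrestricted: ✓, simply typable at (Int -> Bool -> Bool) -> Bool -> Bool; W, C, E all held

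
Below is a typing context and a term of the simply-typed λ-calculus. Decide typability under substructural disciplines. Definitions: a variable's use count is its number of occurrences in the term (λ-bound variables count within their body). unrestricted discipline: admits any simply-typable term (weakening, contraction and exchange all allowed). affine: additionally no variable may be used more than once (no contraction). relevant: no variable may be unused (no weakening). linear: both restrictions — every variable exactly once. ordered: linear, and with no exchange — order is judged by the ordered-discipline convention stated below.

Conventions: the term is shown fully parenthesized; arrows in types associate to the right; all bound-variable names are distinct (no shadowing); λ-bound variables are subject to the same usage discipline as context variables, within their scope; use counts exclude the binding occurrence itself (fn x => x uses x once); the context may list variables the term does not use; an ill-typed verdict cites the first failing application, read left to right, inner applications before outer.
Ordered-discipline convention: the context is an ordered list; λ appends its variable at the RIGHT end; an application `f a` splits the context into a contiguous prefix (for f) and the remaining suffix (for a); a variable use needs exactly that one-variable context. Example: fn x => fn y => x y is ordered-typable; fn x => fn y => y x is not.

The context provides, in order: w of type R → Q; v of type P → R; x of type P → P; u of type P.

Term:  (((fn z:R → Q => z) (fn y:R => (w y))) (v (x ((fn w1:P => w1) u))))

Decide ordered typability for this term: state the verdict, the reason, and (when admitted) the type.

yes — w, v, x, u, z, y, w1: once each, no exchange needed; term : Q
variable uses: w: 1; v: 1; x: 1; u: 1; z (λ-bound): 1; y (λ-bound): 1; w1 (λ-bound): 1
use order (left to right): z, w, y, v, x, w1, u
typing: ✓ — Q
summary: ordered ✓, linear ✓, affine ✓, relevant ✓, unrestricted ✓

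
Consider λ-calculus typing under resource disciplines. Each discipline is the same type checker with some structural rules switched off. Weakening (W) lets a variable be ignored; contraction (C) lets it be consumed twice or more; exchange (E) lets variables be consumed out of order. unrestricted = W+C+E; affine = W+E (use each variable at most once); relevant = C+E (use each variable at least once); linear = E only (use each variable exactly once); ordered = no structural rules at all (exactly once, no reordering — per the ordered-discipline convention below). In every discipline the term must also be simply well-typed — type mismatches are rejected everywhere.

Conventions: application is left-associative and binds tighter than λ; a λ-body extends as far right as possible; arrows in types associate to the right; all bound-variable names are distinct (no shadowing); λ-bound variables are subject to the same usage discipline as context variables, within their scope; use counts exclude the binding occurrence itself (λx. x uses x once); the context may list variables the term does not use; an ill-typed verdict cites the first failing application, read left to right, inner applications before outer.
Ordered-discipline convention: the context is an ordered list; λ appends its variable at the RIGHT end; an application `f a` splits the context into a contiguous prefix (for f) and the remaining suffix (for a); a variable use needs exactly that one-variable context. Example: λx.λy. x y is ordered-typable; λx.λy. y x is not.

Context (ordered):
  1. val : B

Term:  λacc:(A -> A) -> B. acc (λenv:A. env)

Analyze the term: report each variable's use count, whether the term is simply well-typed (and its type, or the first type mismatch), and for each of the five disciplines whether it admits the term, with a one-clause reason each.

usage: val: 0, acc (λ-bound): 1, env (λ-bound): 1
left-to-right use order: acc, env
typing: ✓ — ((A -> A) -> B) -> B
ordered: ✗, unused: val — weakening required
linear: ✗, unused: val — weakening required
affine: ✓, no duplicate uses among val, acc, env
relevant: ✗, unused: val — weakening required
unrestricted: ✓, typability at ((A -> A) -> B) -> B is all that's needed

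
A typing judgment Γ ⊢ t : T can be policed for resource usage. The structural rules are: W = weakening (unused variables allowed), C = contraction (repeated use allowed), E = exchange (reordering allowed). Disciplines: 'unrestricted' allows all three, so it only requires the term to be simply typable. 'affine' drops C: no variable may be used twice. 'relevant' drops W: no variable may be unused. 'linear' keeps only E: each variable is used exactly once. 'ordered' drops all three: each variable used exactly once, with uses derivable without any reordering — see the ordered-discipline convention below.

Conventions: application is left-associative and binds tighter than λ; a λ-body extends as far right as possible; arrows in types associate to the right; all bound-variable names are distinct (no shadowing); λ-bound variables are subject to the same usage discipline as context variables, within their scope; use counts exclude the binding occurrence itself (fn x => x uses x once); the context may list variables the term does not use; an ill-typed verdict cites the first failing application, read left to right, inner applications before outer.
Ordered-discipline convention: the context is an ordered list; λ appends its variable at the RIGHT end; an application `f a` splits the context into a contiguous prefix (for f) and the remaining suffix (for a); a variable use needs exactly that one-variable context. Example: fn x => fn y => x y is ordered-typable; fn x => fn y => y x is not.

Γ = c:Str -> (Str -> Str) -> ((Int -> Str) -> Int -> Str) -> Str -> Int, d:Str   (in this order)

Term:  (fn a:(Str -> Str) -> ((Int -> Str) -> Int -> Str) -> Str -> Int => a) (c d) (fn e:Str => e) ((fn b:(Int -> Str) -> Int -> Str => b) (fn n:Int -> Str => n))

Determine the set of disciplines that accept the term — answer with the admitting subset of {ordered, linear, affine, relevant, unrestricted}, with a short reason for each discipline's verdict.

admitted in: ordered, linear, affine, relevant, unrestricted
usage: c=1, d=1, a (λ-bound)=1, e (λ-bound)=1, b (λ-bound)=1, n (λ-bound)=1
left-to-right use order: a, c, d, e, b, n
typing: ✓ — Str -> Int
ordered: ✓, c, d, a, e, b, n once each; derivable with no W/C/E
linear: ✓, exactly-once usage across c, d, a, e, b, n
affine: ✓, c, d, a, e, b, n: no repeats, contraction unneeded
relevant: ✓, c, d, a, e, b, n: all used, weakening unneeded
unrestricted: ✓, type-checks (Str -> Int) and nothing is barred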